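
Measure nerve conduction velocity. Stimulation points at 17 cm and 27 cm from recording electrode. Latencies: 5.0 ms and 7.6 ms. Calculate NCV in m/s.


Distance = (27 - 17) / 100 = 0.1 m
dt = (7.6 - 5.0) / 1000 = 0.0026 s
NCV = dist / dt = 38.46 m/s


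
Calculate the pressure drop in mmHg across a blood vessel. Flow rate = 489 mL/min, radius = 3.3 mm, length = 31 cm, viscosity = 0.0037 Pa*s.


dP = 8*mu*L*Q / (pi*r^4)
Q = 489 mL/min = 8.15e-06 m^3/s
dP = 200.727 Pa = 200.727 / 133.322 mmHg = 1.506 mmHg


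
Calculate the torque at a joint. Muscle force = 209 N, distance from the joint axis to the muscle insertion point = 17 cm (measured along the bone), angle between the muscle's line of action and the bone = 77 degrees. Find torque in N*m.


Torque = F * d * sin(theta)   (moment arm = d*sin(theta))
d = 17 cm = 0.17 m
Torque = 209 * 0.17 * sin(77)
Torque = 34.62 N*m


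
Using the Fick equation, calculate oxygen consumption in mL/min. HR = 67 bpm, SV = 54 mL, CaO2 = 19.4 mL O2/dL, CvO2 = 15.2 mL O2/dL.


CO = HR*SV = 67*54/1000 = 3.618 L/min
a-v O2 diff = 19.4 - 15.2 = 4.2 mL/dL
VO2 = CO * (CaO2-CvO2) * 10 dL/L
VO2 = 3.618 * 4.2 * 10
VO2 = 152 mL/min


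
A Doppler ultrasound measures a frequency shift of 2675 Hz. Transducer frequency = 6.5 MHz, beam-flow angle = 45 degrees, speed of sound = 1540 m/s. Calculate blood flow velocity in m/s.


v = fd * c / (2 * f0 * cos(theta))
v = 2675 * 1540 / (2 * 6.5000e+06 * cos(45))
v = 0.4481 m/s


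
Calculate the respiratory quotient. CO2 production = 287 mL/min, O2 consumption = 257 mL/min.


RQ = VCO2 / VO2
RQ = 287 / 257
RQ = 1.117


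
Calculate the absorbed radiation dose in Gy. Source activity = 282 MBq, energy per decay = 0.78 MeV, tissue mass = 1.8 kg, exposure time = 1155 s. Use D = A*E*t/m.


A = 282 MBq = 2.8200e+08 Bq
E = 0.78 MeV = 1.24956e-13 J
D = A*E*t/m = 2.8200e+08*1.24956e-13*1155/1.8
D = 0.02261 Gy


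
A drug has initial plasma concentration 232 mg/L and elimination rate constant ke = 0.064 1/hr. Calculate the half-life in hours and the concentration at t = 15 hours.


t_half = ln(2) / ke = 0.693147 / 0.064 = 10.83 hr
C(t) = C0 * exp(-ke*t) = 232 * exp(-0.064*15)
C(15) = 88.83 mg/L


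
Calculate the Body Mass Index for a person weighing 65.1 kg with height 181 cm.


BMI = weight / height^2
height = 181 cm = 1.81 m
BMI = 65.1 / 1.81^2
BMI = 19.87 kg/m^2


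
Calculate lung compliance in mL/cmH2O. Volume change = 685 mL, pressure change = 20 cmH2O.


C = dV / dP
C = 685 / 20
C = 34.25 mL/cmH2O


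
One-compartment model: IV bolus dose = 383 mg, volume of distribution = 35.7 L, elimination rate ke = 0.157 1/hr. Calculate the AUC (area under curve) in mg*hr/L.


C0 = Dose/Vd = 383/35.7 = 10.7283 mg/L
AUC = C0/ke = 10.7283/0.157
AUC = 68.33 mg*hr/L


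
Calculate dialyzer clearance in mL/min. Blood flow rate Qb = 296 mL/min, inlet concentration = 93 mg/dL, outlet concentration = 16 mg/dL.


K = Qb * (Cb_in - Cb_out) / Cb_in
K = 296 * (93 - 16) / 93
K = 245.1 mL/min


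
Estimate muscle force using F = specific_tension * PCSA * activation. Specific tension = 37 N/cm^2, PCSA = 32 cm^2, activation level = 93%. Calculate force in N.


F = sigma * PCSA * activation
F = 37 * 32 * 0.93
F = 1101 N


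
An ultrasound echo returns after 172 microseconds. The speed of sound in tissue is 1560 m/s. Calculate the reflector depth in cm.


depth = c * t / 2
t = 172 us = 1.7200e-04 s
depth = 1560 * 1.7200e-04 / 2
depth = 0.13416 m = 13.416 cm


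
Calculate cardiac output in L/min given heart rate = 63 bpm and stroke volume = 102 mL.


CO = HR * SV
CO = 63 * 102 / 1000
CO = 6.426 L/min


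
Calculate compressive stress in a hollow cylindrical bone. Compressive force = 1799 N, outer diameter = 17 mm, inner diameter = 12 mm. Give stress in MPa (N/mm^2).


A = pi*(r_o^2 - r_i^2)
r_o = 8.5 mm, r_i = 6 mm
A = 113.883 mm^2
sigma = F/A = 1799 / 113.883
sigma = 15.8 MPa


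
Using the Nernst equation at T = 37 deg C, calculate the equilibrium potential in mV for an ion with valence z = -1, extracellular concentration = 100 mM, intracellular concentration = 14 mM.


E = (RT/(zF)) * ln(C_out/C_in)
T = 37 + 273.15 = 310.15 K
E = (8.314 * 310.15 / (-1 * 96485)) * ln(100/14)
E = -52.54 mV


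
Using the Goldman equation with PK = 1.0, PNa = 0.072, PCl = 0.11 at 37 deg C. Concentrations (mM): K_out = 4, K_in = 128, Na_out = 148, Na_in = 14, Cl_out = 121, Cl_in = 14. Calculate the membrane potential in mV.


Vm = (RT/F)*ln((PK*Ko + PNa*Nao + PCl*Cli)/(PK*Ki + PNa*Nai + PCl*Clo))
Numer = 16.196, Denom = 142.318
Vm = -58.08 mV


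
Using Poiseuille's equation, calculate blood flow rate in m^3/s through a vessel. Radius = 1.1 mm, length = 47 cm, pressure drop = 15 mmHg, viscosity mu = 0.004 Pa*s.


Q = pi*r^4*dP / (8*mu*L)
r = 0.0011 m, L = 0.47 m
dP = 15 mmHg = 1999.83 Pa
Q = 6.1160e-07 m^3/s


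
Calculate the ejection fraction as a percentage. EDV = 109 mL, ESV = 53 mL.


SV = EDV - ESV = 109 - 53 = 56 mL
EF = SV/EDV * 100 = 56/109 * 100
EF = 51.38%


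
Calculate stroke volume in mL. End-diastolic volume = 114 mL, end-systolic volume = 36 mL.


SV = EDV - ESV
SV = 114 - 36
SV = 78 mL


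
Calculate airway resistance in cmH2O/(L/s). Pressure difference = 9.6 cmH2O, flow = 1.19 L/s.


R = dP / flow
R = 9.6 / 1.19
R = 8.067 cmH2O/(L/s)


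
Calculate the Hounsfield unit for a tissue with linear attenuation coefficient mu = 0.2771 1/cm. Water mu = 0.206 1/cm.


HU = ((mu_tissue - mu_water) / mu_water) * 1000
HU = ((0.2771 - 0.206) / 0.206) * 1000
HU = 345.1


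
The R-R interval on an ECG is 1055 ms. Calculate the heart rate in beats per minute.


HR = 60 / RR_interval(s)
RR = 1055 ms = 1.055 s
HR = 60 / 1.055 = 56.87 bpm


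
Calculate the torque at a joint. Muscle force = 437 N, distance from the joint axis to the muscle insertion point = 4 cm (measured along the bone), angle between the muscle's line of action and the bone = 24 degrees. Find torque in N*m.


Torque = F * d * sin(theta)   (moment arm = d*sin(theta))
d = 4 cm = 0.04 m
Torque = 437 * 0.04 * sin(24)
Torque = 7.11 N*m


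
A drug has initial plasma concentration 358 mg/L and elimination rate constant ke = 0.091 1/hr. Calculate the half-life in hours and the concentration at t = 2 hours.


t_half = ln(2) / ke = 0.693147 / 0.091 = 7.617 hr
C(t) = C0 * exp(-ke*t) = 358 * exp(-0.091*2)
C(2) = 298.4 mg/L


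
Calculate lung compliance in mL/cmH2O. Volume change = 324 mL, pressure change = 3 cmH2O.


C = dV / dP
C = 324 / 3
C = 108 mL/cmH2O


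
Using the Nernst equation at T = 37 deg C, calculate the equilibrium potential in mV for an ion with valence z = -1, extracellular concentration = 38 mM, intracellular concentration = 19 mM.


E = (RT/(zF)) * ln(C_out/C_in)
T = 37 + 273.15 = 310.15 K
E = (8.314 * 310.15 / (-1 * 96485)) * ln(38/19)
E = -18.52 mV


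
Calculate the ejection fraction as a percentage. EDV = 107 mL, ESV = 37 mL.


SV = EDV - ESV = 107 - 37 = 70 mL
EF = SV/EDV * 100 = 70/107 * 100
EF = 65.42%


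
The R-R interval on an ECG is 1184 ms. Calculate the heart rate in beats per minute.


HR = 60 / RR_interval(s)
RR = 1184 ms = 1.184 s
HR = 60 / 1.184 = 50.68 bpm


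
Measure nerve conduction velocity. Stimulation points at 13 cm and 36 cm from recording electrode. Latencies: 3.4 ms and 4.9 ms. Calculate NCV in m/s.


Distance = (36 - 13) / 100 = 0.23 m
dt = (4.9 - 3.4) / 1000 = 0.0015 s
NCV = dist / dt = 153.3 m/s


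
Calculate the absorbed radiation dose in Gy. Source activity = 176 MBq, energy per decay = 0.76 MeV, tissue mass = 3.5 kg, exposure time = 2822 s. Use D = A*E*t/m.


A = 176 MBq = 1.7600e+08 Bq
E = 0.76 MeV = 1.21752e-13 J
D = A*E*t/m = 1.7600e+08*1.21752e-13*2822/3.5
D = 0.01728 Gy


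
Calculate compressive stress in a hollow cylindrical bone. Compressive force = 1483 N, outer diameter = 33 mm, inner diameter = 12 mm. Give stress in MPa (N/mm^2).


A = pi*(r_o^2 - r_i^2)
r_o = 16.5 mm, r_i = 6 mm
A = 742.201 mm^2
sigma = F/A = 1483 / 742.201
sigma = 1.998 MPa


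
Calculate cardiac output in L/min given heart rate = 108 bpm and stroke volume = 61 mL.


CO = HR * SV
CO = 108 * 61 / 1000
CO = 6.588 L/min


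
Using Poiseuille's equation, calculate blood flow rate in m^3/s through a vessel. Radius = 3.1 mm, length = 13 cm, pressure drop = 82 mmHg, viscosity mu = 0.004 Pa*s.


Q = pi*r^4*dP / (8*mu*L)
r = 0.0031 m, L = 0.13 m
dP = 82 mmHg = 10932.404 Pa
Q = 7.6246e-04 m^3/s


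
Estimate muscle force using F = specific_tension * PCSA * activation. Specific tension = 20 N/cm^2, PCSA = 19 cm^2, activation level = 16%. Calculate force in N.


F = sigma * PCSA * activation
F = 20 * 19 * 0.16
F = 60.8 N


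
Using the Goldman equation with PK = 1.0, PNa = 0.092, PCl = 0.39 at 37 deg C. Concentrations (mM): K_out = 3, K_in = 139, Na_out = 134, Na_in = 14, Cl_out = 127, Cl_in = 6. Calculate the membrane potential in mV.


Vm = (RT/F)*ln((PK*Ko + PNa*Nao + PCl*Cli)/(PK*Ki + PNa*Nai + PCl*Clo))
Numer = 17.668, Denom = 189.818
Vm = -63.45 mV


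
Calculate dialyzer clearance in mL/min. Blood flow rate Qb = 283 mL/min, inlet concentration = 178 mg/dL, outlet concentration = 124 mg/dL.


K = Qb * (Cb_in - Cb_out) / Cb_in
K = 283 * (178 - 124) / 178
K = 85.85 mL/min


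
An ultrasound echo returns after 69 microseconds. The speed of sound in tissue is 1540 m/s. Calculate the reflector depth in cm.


depth = c * t / 2
t = 69 us = 6.9000e-05 s
depth = 1540 * 6.9000e-05 / 2
depth = 0.05313 m = 5.313 cm


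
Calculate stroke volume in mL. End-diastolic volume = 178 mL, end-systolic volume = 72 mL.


SV = EDV - ESV
SV = 178 - 72
SV = 106 mL


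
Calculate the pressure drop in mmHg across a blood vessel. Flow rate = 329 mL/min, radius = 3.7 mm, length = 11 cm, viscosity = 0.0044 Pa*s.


dP = 8*mu*L*Q / (pi*r^4)
Q = 329 mL/min = 5.48333e-06 m^3/s
dP = 36.0598 Pa = 36.0598 / 133.322 mmHg = 0.2705 mmHg


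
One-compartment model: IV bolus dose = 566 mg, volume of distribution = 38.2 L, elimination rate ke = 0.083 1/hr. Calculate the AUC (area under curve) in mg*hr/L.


C0 = Dose/Vd = 566/38.2 = 14.8168 mg/L
AUC = C0/ke = 14.8168/0.083
AUC = 178.5 mg*hr/L


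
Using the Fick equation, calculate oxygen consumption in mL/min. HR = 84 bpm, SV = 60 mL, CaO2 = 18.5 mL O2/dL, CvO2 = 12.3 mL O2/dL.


CO = HR*SV = 84*60/1000 = 5.04 L/min
a-v O2 diff = 18.5 - 12.3 = 6.2 mL/dL
VO2 = CO * (CaO2-CvO2) * 10 dL/L
VO2 = 5.04 * 6.2 * 10
VO2 = 312.5 mL/min


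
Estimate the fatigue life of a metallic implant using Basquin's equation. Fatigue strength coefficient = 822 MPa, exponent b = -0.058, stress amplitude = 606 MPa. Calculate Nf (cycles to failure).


sigma_a = sigma_f' * (2Nf)^b
2Nf = (sigma_a/sigma_f')^(1/b)
2Nf = (606/822)^(1/-0.058)
2Nf = 191.75412
Nf = 95.88


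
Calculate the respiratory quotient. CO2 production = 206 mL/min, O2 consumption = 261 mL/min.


RQ = VCO2 / VO2
RQ = 206 / 261
RQ = 0.7893


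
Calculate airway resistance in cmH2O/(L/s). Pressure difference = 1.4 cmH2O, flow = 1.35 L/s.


R = dP / flow
R = 1.4 / 1.35
R = 1.037 cmH2O/(L/s)


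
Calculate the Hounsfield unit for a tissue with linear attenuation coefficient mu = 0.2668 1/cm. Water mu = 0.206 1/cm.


HU = ((mu_tissue - mu_water) / mu_water) * 1000
HU = ((0.2668 - 0.206) / 0.206) * 1000
HU = 295.1


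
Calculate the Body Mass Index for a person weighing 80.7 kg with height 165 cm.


BMI = weight / height^2
height = 165 cm = 1.65 m
BMI = 80.7 / 1.65^2
BMI = 29.64 kg/m^2


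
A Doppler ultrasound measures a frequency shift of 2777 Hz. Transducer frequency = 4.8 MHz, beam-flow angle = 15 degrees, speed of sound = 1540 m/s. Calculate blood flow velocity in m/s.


v = fd * c / (2 * f0 * cos(theta))
v = 2777 * 1540 / (2 * 4.8000e+06 * cos(15))
v = 0.4612 m/s


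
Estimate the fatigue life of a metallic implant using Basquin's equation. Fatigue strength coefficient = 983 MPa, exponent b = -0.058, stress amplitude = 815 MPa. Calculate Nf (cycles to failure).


sigma_a = sigma_f' * (2Nf)^b
2Nf = (sigma_a/sigma_f')^(1/b)
2Nf = (815/983)^(1/-0.058)
2Nf = 25.314989
Nf = 12.66


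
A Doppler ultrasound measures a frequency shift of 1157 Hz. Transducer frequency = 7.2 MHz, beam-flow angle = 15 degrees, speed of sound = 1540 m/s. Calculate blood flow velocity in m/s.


v = fd * c / (2 * f0 * cos(theta))
v = 1157 * 1540 / (2 * 7.2000e+06 * cos(15))
v = 0.1281 m/s


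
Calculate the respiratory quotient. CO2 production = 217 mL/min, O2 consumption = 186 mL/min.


RQ = VCO2 / VO2
RQ = 217 / 186
RQ = 1.167


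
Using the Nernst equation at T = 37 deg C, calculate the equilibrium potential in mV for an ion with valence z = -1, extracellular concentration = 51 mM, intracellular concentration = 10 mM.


E = (RT/(zF)) * ln(C_out/C_in)
T = 37 + 273.15 = 310.15 K
E = (8.314 * 310.15 / (-1 * 96485)) * ln(51/10)
E = -43.54 mV


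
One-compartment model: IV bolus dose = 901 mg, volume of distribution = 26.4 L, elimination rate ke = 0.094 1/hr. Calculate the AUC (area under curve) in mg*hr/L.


C0 = Dose/Vd = 901/26.4 = 34.1288 mg/L
AUC = C0/ke = 34.1288/0.094
AUC = 363.1 mg*hr/L


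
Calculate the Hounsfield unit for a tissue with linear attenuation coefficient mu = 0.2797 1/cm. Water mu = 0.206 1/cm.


HU = ((mu_tissue - mu_water) / mu_water) * 1000
HU = ((0.2797 - 0.206) / 0.206) * 1000
HU = 357.8


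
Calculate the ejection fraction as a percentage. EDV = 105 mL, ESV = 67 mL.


SV = EDV - ESV = 105 - 67 = 38 mL
EF = SV/EDV * 100 = 38/105 * 100
EF = 36.19%


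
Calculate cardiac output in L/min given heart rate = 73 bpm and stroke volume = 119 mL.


CO = HR * SV
CO = 73 * 119 / 1000
CO = 8.687 L/min


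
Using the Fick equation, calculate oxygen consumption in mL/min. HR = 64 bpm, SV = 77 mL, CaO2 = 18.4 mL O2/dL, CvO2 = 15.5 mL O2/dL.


CO = HR*SV = 64*77/1000 = 4.928 L/min
a-v O2 diff = 18.4 - 15.5 = 2.9 mL/dL
VO2 = CO * (CaO2-CvO2) * 10 dL/L
VO2 = 4.928 * 2.9 * 10
VO2 = 142.9 mL/min


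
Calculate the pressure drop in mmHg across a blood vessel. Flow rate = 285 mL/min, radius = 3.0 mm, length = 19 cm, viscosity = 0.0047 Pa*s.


dP = 8*mu*L*Q / (pi*r^4)
Q = 285 mL/min = 4.75e-06 m^3/s
dP = 133.352 Pa = 133.352 / 133.322 mmHg = 1 mmHg


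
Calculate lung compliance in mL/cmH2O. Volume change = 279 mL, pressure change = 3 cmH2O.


C = dV / dP
C = 279 / 3
C = 93 mL/cmH2O


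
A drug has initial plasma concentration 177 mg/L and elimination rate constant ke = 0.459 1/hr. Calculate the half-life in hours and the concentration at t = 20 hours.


t_half = ln(2) / ke = 0.693147 / 0.459 = 1.51 hr
C(t) = C0 * exp(-ke*t) = 177 * exp(-0.459*20)
C(20) = 0.01825 mg/L


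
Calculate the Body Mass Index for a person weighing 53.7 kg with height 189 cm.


BMI = weight / height^2
height = 189 cm = 1.89 m
BMI = 53.7 / 1.89^2
BMI = 15.03 kg/m^2


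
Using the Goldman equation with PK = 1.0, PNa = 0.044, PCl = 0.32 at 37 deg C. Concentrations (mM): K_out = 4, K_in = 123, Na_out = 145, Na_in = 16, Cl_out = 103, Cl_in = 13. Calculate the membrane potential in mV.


Vm = (RT/F)*ln((PK*Ko + PNa*Nao + PCl*Cli)/(PK*Ki + PNa*Nai + PCl*Clo))
Numer = 14.54, Denom = 156.664
Vm = -63.53 mV


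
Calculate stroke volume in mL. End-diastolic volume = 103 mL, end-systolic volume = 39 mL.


SV = EDV - ESV
SV = 103 - 39
SV = 64 mL


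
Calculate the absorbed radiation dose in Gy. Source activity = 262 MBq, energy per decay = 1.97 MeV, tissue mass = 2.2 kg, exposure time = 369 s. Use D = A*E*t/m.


A = 262 MBq = 2.6200e+08 Bq
E = 1.97 MeV = 3.15594e-13 J
D = A*E*t/m = 2.6200e+08*3.15594e-13*369/2.2
D = 0.01387 Gy


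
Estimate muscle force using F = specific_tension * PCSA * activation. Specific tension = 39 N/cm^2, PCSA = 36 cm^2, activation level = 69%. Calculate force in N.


F = sigma * PCSA * activation
F = 39 * 36 * 0.69
F = 968.8 N


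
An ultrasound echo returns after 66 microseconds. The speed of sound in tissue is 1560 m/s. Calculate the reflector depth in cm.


depth = c * t / 2
t = 66 us = 6.6000e-05 s
depth = 1560 * 6.6000e-05 / 2
depth = 0.05148 m = 5.148 cm


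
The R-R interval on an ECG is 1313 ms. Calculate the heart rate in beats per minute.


HR = 60 / RR_interval(s)
RR = 1313 ms = 1.313 s
HR = 60 / 1.313 = 45.7 bpm


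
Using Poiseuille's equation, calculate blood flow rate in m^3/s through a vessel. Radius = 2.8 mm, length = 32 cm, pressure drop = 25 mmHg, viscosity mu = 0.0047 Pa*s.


Q = pi*r^4*dP / (8*mu*L)
r = 0.0028 m, L = 0.32 m
dP = 25 mmHg = 3333.05 Pa
Q = 5.3492e-05 m^3/s


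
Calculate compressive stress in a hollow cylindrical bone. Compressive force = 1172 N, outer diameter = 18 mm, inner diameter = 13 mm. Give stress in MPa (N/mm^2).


A = pi*(r_o^2 - r_i^2)
r_o = 9 mm, r_i = 6.5 mm
A = 121.737 mm^2
sigma = F/A = 1172 / 121.737
sigma = 9.627 MPa


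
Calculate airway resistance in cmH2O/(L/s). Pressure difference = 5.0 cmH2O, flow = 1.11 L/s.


R = dP / flow
R = 5.0 / 1.11
R = 4.505 cmH2O/(L/s)


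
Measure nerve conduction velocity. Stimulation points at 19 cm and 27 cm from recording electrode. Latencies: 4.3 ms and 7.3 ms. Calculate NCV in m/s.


Distance = (27 - 19) / 100 = 0.08 m
dt = (7.3 - 4.3) / 1000 = 0.003 s
NCV = dist / dt = 26.67 m/s


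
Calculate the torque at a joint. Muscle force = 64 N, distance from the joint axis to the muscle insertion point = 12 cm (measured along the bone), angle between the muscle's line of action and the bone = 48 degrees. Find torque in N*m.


Torque = F * d * sin(theta)   (moment arm = d*sin(theta))
d = 12 cm = 0.12 m
Torque = 64 * 0.12 * sin(48)
Torque = 5.707 N*m


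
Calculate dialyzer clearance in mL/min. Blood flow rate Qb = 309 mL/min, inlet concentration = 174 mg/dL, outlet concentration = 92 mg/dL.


K = Qb * (Cb_in - Cb_out) / Cb_in
K = 309 * (174 - 92) / 174
K = 145.6 mL/min


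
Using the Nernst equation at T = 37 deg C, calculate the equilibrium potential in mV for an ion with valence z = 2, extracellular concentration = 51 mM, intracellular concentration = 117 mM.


E = (RT/(zF)) * ln(C_out/C_in)
T = 37 + 273.15 = 310.15 K
E = (8.314 * 310.15 / (2 * 96485)) * ln(51/117)
E = -11.1 mV


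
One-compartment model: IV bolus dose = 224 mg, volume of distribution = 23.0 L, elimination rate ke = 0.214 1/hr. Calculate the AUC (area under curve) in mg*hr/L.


C0 = Dose/Vd = 224/23.0 = 9.73913 mg/L
AUC = C0/ke = 9.73913/0.214
AUC = 45.51 mg*hr/L


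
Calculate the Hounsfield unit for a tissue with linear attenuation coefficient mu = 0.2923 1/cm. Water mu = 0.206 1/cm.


HU = ((mu_tissue - mu_water) / mu_water) * 1000
HU = ((0.2923 - 0.206) / 0.206) * 1000
HU = 418.9


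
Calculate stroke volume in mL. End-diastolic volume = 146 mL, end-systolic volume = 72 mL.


SV = EDV - ESV
SV = 146 - 72
SV = 74 mL


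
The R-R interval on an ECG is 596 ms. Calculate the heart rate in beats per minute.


HR = 60 / RR_interval(s)
RR = 596 ms = 0.596 s
HR = 60 / 0.596 = 100.7 bpm


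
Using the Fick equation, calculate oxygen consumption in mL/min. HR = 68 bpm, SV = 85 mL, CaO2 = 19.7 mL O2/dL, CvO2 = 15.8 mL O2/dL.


CO = HR*SV = 68*85/1000 = 5.78 L/min
a-v O2 diff = 19.7 - 15.8 = 3.9 mL/dL
VO2 = CO * (CaO2-CvO2) * 10 dL/L
VO2 = 5.78 * 3.9 * 10
VO2 = 225.4 mL/min


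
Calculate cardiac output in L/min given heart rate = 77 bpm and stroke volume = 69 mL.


CO = HR * SV
CO = 77 * 69 / 1000
CO = 5.313 L/min


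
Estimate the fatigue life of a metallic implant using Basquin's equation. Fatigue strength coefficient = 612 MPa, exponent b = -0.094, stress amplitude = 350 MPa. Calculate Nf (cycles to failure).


sigma_a = sigma_f' * (2Nf)^b
2Nf = (sigma_a/sigma_f')^(1/b)
2Nf = (350/612)^(1/-0.094)
2Nf = 381.71398
Nf = 190.9


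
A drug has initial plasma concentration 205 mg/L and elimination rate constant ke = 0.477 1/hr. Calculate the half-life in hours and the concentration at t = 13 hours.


t_half = ln(2) / ke = 0.693147 / 0.477 = 1.453 hr
C(t) = C0 * exp(-ke*t) = 205 * exp(-0.477*13)
C(13) = 0.4156 mg/L


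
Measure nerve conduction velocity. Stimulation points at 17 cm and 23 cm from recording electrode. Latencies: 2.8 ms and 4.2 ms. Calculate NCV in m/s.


Distance = (23 - 17) / 100 = 0.06 m
dt = (4.2 - 2.8) / 1000 = 0.0014 s
NCV = dist / dt = 42.86 m/s


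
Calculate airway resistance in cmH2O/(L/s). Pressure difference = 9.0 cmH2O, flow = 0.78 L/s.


R = dP / flow
R = 9.0 / 0.78
R = 11.54 cmH2O/(L/s)


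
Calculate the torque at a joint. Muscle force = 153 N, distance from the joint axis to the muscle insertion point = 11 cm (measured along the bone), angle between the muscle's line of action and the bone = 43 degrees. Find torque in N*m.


Torque = F * d * sin(theta)   (moment arm = d*sin(theta))
d = 11 cm = 0.11 m
Torque = 153 * 0.11 * sin(43)
Torque = 11.48 N*m


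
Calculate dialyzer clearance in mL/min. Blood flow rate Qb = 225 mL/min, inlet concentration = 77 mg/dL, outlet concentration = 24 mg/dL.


K = Qb * (Cb_in - Cb_out) / Cb_in
K = 225 * (77 - 24) / 77
K = 154.9 mL/min


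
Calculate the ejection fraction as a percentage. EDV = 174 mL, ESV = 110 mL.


SV = EDV - ESV = 174 - 110 = 64 mL
EF = SV/EDV * 100 = 64/174 * 100
EF = 36.78%


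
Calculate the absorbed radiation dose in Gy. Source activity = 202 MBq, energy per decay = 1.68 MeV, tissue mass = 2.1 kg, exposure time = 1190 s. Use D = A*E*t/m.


A = 202 MBq = 2.0200e+08 Bq
E = 1.68 MeV = 2.69136e-13 J
D = A*E*t/m = 2.0200e+08*2.69136e-13*1190/2.1
D = 0.03081 Gy


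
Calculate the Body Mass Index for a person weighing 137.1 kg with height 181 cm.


BMI = weight / height^2
height = 181 cm = 1.81 m
BMI = 137.1 / 1.81^2
BMI = 41.85 kg/m^2


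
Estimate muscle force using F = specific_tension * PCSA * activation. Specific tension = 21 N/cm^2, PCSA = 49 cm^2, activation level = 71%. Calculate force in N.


F = sigma * PCSA * activation
F = 21 * 49 * 0.71
F = 730.6 N


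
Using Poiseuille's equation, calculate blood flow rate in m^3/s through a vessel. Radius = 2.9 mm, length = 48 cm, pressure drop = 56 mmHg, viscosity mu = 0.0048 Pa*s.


Q = pi*r^4*dP / (8*mu*L)
r = 0.0029 m, L = 0.48 m
dP = 56 mmHg = 7466.032 Pa
Q = 9.0003e-05 m^3/s


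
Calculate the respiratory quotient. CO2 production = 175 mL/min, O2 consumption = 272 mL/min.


RQ = VCO2 / VO2
RQ = 175 / 272
RQ = 0.6434


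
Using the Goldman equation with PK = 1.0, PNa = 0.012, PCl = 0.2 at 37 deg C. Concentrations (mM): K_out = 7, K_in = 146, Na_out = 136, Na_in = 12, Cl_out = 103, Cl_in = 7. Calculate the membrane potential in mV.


Vm = (RT/F)*ln((PK*Ko + PNa*Nao + PCl*Cli)/(PK*Ki + PNa*Nai + PCl*Clo))
Numer = 10.032, Denom = 166.744
Vm = -75.12 mV


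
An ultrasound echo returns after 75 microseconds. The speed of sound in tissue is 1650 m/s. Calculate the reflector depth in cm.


depth = c * t / 2
t = 75 us = 7.5000e-05 s
depth = 1650 * 7.5000e-05 / 2
depth = 0.061875 m = 6.1875 cm


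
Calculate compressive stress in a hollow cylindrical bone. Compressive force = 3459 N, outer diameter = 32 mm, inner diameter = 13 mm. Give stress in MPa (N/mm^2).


A = pi*(r_o^2 - r_i^2)
r_o = 16 mm, r_i = 6.5 mm
A = 671.515 mm^2
sigma = F/A = 3459 / 671.515
sigma = 5.151 MPa


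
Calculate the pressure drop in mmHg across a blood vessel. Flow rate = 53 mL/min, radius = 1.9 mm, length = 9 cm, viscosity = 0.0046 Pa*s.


dP = 8*mu*L*Q / (pi*r^4)
Q = 53 mL/min = 8.83333e-07 m^3/s
dP = 71.4579 Pa = 71.4579 / 133.322 mmHg = 0.536 mmHg


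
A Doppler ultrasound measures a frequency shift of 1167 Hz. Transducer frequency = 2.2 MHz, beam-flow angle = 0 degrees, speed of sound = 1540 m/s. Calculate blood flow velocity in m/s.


v = fd * c / (2 * f0 * cos(theta))
v = 1167 * 1540 / (2 * 2.2000e+06 * cos(0))
v = 0.4084 m/s


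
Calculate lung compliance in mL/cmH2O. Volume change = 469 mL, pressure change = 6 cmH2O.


C = dV / dP
C = 469 / 6
C = 78.17 mL/cmH2O


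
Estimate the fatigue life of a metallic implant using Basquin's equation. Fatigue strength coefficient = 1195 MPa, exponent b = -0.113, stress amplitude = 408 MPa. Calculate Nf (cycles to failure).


sigma_a = sigma_f' * (2Nf)^b
2Nf = (sigma_a/sigma_f')^(1/b)
2Nf = (408/1195)^(1/-0.113)
2Nf = 13494.507
Nf = 6747


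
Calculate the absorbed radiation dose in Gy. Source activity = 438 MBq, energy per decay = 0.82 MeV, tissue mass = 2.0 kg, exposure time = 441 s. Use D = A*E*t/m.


A = 438 MBq = 4.3800e+08 Bq
E = 0.82 MeV = 1.31364e-13 J
D = A*E*t/m = 4.3800e+08*1.31364e-13*441/2.0
D = 0.01269 Gy


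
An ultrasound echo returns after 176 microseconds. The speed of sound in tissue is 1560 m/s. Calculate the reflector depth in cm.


depth = c * t / 2
t = 176 us = 1.7600e-04 s
depth = 1560 * 1.7600e-04 / 2
depth = 0.13728 m = 13.728 cm


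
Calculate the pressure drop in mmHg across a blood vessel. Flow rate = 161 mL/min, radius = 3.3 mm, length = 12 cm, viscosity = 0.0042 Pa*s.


dP = 8*mu*L*Q / (pi*r^4)
Q = 161 mL/min = 2.68333e-06 m^3/s
dP = 29.0395 Pa = 29.0395 / 133.322 mmHg = 0.2178 mmHg


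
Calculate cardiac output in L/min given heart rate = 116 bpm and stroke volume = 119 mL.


CO = HR * SV
CO = 116 * 119 / 1000
CO = 13.8 L/min


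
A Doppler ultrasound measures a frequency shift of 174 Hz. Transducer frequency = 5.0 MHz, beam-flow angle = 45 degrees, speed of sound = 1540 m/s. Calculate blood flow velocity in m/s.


v = fd * c / (2 * f0 * cos(theta))
v = 174 * 1540 / (2 * 5.0000e+06 * cos(45))
v = 0.0379 m/s


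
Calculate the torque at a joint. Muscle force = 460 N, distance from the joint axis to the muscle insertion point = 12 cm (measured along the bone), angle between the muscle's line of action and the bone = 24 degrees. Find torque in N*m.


Torque = F * d * sin(theta)   (moment arm = d*sin(theta))
d = 12 cm = 0.12 m
Torque = 460 * 0.12 * sin(24)
Torque = 22.45 N*m


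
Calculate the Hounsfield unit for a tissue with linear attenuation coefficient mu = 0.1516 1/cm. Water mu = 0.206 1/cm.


HU = ((mu_tissue - mu_water) / mu_water) * 1000
HU = ((0.1516 - 0.206) / 0.206) * 1000
HU = -264.1


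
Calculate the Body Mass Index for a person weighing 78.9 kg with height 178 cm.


BMI = weight / height^2
height = 178 cm = 1.78 m
BMI = 78.9 / 1.78^2
BMI = 24.9 kg/m^2


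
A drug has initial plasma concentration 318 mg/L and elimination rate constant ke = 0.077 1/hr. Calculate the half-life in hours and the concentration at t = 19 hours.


t_half = ln(2) / ke = 0.693147 / 0.077 = 9.002 hr
C(t) = C0 * exp(-ke*t) = 318 * exp(-0.077*19)
C(19) = 73.63 mg/L


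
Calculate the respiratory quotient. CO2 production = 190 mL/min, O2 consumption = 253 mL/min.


RQ = VCO2 / VO2
RQ = 190 / 253
RQ = 0.751


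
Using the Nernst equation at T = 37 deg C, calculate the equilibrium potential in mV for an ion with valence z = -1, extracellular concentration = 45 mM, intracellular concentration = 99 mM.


E = (RT/(zF)) * ln(C_out/C_in)
T = 37 + 273.15 = 310.15 K
E = (8.314 * 310.15 / (-1 * 96485)) * ln(45/99)
E = 21.07 mV


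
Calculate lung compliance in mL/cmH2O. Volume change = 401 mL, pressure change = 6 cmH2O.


C = dV / dP
C = 401 / 6
C = 66.83 mL/cmH2O


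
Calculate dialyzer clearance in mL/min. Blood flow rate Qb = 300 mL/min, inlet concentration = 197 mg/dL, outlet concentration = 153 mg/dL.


K = Qb * (Cb_in - Cb_out) / Cb_in
K = 300 * (197 - 153) / 197
K = 67.01 mL/min


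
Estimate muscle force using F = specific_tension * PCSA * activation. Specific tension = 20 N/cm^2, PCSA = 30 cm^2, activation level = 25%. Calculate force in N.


F = sigma * PCSA * activation
F = 20 * 30 * 0.25
F = 150 N


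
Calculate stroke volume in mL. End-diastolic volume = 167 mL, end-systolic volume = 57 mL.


SV = EDV - ESV
SV = 167 - 57
SV = 110 mL


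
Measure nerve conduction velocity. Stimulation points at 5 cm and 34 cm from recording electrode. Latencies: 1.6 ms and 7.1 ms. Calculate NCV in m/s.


Distance = (34 - 5) / 100 = 0.29 m
dt = (7.1 - 1.6) / 1000 = 0.0055 s
NCV = dist / dt = 52.73 m/s


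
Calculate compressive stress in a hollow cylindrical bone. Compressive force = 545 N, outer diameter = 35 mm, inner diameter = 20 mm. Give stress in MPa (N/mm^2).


A = pi*(r_o^2 - r_i^2)
r_o = 17.5 mm, r_i = 10 mm
A = 647.953 mm^2
sigma = F/A = 545 / 647.953
sigma = 0.8411 MPa


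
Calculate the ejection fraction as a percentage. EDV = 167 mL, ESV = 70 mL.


SV = EDV - ESV = 167 - 70 = 97 mL
EF = SV/EDV * 100 = 97/167 * 100
EF = 58.08%


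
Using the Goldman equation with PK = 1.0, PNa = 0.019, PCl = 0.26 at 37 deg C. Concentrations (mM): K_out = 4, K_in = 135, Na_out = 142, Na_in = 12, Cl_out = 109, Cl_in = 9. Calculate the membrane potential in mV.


Vm = (RT/F)*ln((PK*Ko + PNa*Nao + PCl*Cli)/(PK*Ki + PNa*Nai + PCl*Clo))
Numer = 9.038, Denom = 163.568
Vm = -77.39 mV


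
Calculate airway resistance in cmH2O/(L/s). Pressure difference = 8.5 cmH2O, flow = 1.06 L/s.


R = dP / flow
R = 8.5 / 1.06
R = 8.019 cmH2O/(L/s)


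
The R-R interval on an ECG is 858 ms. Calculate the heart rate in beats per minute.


HR = 60 / RR_interval(s)
RR = 858 ms = 0.858 s
HR = 60 / 0.858 = 69.93 bpm


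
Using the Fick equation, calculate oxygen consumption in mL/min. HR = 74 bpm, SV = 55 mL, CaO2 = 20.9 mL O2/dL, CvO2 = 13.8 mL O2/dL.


CO = HR*SV = 74*55/1000 = 4.07 L/min
a-v O2 diff = 20.9 - 13.8 = 7.1 mL/dL
VO2 = CO * (CaO2-CvO2) * 10 dL/L
VO2 = 4.07 * 7.1 * 10
VO2 = 289 mL/min


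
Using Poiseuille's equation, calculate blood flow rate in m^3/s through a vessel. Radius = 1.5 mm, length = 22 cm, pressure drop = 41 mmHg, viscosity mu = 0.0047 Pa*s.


Q = pi*r^4*dP / (8*mu*L)
r = 0.0015 m, L = 0.22 m
dP = 41 mmHg = 5466.202 Pa
Q = 1.0510e-05 m^3/s


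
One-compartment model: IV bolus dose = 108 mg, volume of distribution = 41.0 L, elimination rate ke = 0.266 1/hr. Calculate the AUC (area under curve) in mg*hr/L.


C0 = Dose/Vd = 108/41.0 = 2.63415 mg/L
AUC = C0/ke = 2.63415/0.266
AUC = 9.903 mg*hr/L


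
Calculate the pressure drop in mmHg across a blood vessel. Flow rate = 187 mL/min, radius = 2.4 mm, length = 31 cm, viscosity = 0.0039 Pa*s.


dP = 8*mu*L*Q / (pi*r^4)
Q = 187 mL/min = 3.11667e-06 m^3/s
dP = 289.209 Pa = 289.209 / 133.322 mmHg = 2.169 mmHg


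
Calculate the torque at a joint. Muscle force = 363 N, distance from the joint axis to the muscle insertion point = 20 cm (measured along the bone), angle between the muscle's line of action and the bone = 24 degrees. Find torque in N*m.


Torque = F * d * sin(theta)   (moment arm = d*sin(theta))
d = 20 cm = 0.2 m
Torque = 363 * 0.2 * sin(24)
Torque = 29.53 N*m


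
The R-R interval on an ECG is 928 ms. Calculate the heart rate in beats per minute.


HR = 60 / RR_interval(s)
RR = 928 ms = 0.928 s
HR = 60 / 0.928 = 64.66 bpm


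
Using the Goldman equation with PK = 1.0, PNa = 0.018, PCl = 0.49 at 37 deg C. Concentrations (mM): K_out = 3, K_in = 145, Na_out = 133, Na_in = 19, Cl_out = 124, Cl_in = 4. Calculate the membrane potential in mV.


Vm = (RT/F)*ln((PK*Ko + PNa*Nao + PCl*Cli)/(PK*Ki + PNa*Nai + PCl*Clo))
Numer = 7.354, Denom = 206.102
Vm = -89.08 mV


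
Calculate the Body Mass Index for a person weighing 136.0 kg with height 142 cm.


BMI = weight / height^2
height = 142 cm = 1.42 m
BMI = 136.0 / 1.42^2
BMI = 67.45 kg/m^2


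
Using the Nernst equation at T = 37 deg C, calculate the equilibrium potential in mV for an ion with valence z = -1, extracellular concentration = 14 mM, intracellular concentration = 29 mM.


E = (RT/(zF)) * ln(C_out/C_in)
T = 37 + 273.15 = 310.15 K
E = (8.314 * 310.15 / (-1 * 96485)) * ln(14/29)
E = 19.46 mV


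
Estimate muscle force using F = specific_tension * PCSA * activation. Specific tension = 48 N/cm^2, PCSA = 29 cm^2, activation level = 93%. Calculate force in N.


F = sigma * PCSA * activation
F = 48 * 29 * 0.93
F = 1295 N


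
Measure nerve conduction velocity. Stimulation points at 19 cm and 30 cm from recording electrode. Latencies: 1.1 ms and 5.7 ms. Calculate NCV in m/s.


Distance = (30 - 19) / 100 = 0.11 m
dt = (5.7 - 1.1) / 1000 = 0.0046 s
NCV = dist / dt = 23.91 m/s


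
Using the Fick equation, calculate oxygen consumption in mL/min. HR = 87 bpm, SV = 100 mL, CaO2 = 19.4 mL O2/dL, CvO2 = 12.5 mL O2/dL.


CO = HR*SV = 87*100/1000 = 8.7 L/min
a-v O2 diff = 19.4 - 12.5 = 6.9 mL/dL
VO2 = CO * (CaO2-CvO2) * 10 dL/L
VO2 = 8.7 * 6.9 * 10
VO2 = 600.3 mL/min


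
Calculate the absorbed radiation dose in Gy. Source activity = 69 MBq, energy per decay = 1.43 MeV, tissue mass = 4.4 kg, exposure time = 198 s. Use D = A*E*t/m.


A = 69 MBq = 6.9000e+07 Bq
E = 1.43 MeV = 2.29086e-13 J
D = A*E*t/m = 6.9000e+07*2.29086e-13*198/4.4
D = 7.1131e-04 Gy


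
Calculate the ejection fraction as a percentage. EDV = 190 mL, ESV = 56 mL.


SV = EDV - ESV = 190 - 56 = 134 mL
EF = SV/EDV * 100 = 134/190 * 100
EF = 70.53%


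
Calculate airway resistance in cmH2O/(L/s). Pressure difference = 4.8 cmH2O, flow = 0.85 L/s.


R = dP / flow
R = 4.8 / 0.85
R = 5.647 cmH2O/(L/s)


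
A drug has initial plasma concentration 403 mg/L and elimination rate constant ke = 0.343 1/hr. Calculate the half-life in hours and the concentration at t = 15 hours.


t_half = ln(2) / ke = 0.693147 / 0.343 = 2.021 hr
C(t) = C0 * exp(-ke*t) = 403 * exp(-0.343*15)
C(15) = 2.349 mg/L


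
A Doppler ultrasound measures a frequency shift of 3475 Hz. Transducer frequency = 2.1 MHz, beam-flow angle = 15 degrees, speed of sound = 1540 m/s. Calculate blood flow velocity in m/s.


v = fd * c / (2 * f0 * cos(theta))
v = 3475 * 1540 / (2 * 2.1000e+06 * cos(15))
v = 1.319 m/s


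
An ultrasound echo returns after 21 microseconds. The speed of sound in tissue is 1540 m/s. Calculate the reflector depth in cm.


depth = c * t / 2
t = 21 us = 2.1000e-05 s
depth = 1540 * 2.1000e-05 / 2
depth = 0.01617 m = 1.617 cm


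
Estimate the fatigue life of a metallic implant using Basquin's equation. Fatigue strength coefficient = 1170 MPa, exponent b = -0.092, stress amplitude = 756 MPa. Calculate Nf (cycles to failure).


sigma_a = sigma_f' * (2Nf)^b
2Nf = (sigma_a/sigma_f')^(1/b)
2Nf = (756/1170)^(1/-0.092)
2Nf = 115.2301
Nf = 57.62


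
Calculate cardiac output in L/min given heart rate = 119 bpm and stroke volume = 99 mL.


CO = HR * SV
CO = 119 * 99 / 1000
CO = 11.78 L/min


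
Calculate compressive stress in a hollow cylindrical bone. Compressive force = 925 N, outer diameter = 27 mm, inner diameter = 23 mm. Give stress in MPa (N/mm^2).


A = pi*(r_o^2 - r_i^2)
r_o = 13.5 mm, r_i = 11.5 mm
A = 157.08 mm^2
sigma = F/A = 925 / 157.08
sigma = 5.889 MPa


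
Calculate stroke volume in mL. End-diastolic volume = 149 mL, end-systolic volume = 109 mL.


SV = EDV - ESV
SV = 149 - 109
SV = 40 mL


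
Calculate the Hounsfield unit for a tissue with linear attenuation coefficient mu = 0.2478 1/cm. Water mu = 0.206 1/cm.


HU = ((mu_tissue - mu_water) / mu_water) * 1000
HU = ((0.2478 - 0.206) / 0.206) * 1000
HU = 202.9


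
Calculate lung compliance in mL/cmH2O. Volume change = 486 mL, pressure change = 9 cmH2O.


C = dV / dP
C = 486 / 9
C = 54 mL/cmH2O


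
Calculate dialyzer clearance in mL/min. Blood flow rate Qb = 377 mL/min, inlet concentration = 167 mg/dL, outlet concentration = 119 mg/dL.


K = Qb * (Cb_in - Cb_out) / Cb_in
K = 377 * (167 - 119) / 167
K = 108.4 mL/min


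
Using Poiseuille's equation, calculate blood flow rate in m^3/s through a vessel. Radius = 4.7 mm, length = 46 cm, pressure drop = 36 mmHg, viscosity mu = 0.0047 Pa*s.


Q = pi*r^4*dP / (8*mu*L)
r = 0.0047 m, L = 0.46 m
dP = 36 mmHg = 4799.592 Pa
Q = 4.2540e-04 m^3/s


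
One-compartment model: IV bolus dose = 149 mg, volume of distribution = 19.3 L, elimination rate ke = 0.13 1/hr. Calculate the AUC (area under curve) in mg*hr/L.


C0 = Dose/Vd = 149/19.3 = 7.72021 mg/L
AUC = C0/ke = 7.72021/0.13
AUC = 59.39 mg*hr/L


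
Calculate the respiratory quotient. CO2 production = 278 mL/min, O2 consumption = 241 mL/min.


RQ = VCO2 / VO2
RQ = 278 / 241
RQ = 1.154


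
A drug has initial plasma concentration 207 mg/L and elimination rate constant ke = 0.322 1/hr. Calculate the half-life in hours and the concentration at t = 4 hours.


t_half = ln(2) / ke = 0.693147 / 0.322 = 2.153 hr
C(t) = C0 * exp(-ke*t) = 207 * exp(-0.322*4)
C(4) = 57.1 mg/L


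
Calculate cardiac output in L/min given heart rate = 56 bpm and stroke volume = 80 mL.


CO = HR * SV
CO = 56 * 80 / 1000
CO = 4.48 L/min


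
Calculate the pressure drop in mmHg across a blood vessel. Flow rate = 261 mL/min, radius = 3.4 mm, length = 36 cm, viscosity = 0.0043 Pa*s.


dP = 8*mu*L*Q / (pi*r^4)
Q = 261 mL/min = 4.35e-06 m^3/s
dP = 128.317 Pa = 128.317 / 133.322 mmHg = 0.9625 mmHg


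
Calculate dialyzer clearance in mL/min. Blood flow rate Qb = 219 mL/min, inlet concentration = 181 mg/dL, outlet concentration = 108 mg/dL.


K = Qb * (Cb_in - Cb_out) / Cb_in
K = 219 * (181 - 108) / 181
K = 88.33 mL/min


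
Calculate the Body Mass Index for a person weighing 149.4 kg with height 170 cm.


BMI = weight / height^2
height = 170 cm = 1.7 m
BMI = 149.4 / 1.7^2
BMI = 51.7 kg/m^2


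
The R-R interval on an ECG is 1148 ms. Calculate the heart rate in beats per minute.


HR = 60 / RR_interval(s)
RR = 1148 ms = 1.148 s
HR = 60 / 1.148 = 52.26 bpm


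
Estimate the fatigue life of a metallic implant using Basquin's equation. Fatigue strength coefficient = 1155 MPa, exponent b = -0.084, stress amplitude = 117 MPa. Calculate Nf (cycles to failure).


sigma_a = sigma_f' * (2Nf)^b
2Nf = (sigma_a/sigma_f')^(1/b)
2Nf = (117/1155)^(1/-0.084)
2Nf = 6.8873012e+11
Nf = 3.4437e+11


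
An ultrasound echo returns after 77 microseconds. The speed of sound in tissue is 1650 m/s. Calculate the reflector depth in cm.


depth = c * t / 2
t = 77 us = 7.7000e-05 s
depth = 1650 * 7.7000e-05 / 2
depth = 0.063525 m = 6.3525 cm


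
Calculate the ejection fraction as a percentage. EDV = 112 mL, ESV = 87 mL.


SV = EDV - ESV = 112 - 87 = 25 mL
EF = SV/EDV * 100 = 25/112 * 100
EF = 22.32%


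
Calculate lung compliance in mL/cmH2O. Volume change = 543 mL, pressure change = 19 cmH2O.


C = dV / dP
C = 543 / 19
C = 28.58 mL/cmH2O


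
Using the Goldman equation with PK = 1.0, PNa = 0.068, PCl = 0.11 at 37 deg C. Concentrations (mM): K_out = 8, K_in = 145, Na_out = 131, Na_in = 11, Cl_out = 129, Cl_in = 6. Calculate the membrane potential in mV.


Vm = (RT/F)*ln((PK*Ko + PNa*Nao + PCl*Cli)/(PK*Ki + PNa*Nai + PCl*Clo))
Numer = 17.568, Denom = 159.938
Vm = -59.03 mV


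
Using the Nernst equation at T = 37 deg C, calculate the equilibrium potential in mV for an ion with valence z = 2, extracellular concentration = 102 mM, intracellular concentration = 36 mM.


E = (RT/(zF)) * ln(C_out/C_in)
T = 37 + 273.15 = 310.15 K
E = (8.314 * 310.15 / (2 * 96485)) * ln(102/36)
E = 13.92 mV


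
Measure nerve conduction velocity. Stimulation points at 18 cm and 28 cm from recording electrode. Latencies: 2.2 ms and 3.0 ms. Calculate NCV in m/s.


Distance = (28 - 18) / 100 = 0.1 m
dt = (3.0 - 2.2) / 1000 = 8.0000e-04 s
NCV = dist / dt = 125 m/s


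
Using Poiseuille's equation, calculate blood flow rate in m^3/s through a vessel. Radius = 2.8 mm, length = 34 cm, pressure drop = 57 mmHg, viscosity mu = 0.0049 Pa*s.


Q = pi*r^4*dP / (8*mu*L)
r = 0.0028 m, L = 0.34 m
dP = 57 mmHg = 7599.354 Pa
Q = 1.1010e-04 m^3/s


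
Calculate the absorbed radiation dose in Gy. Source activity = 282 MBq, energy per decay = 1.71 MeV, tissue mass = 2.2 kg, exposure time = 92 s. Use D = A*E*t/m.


A = 282 MBq = 2.8200e+08 Bq
E = 1.71 MeV = 2.73942e-13 J
D = A*E*t/m = 2.8200e+08*2.73942e-13*92/2.2
D = 0.003231 Gy
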